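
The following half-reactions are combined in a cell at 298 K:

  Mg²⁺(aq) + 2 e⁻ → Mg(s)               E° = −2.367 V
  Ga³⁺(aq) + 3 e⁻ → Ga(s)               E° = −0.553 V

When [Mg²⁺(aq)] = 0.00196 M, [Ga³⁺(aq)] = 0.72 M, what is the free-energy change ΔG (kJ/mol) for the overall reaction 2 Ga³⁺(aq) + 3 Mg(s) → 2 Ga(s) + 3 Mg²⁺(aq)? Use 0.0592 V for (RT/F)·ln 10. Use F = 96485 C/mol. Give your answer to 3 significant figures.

−1090 kJ/mol

The standard cell potential is −0.553 − (−2.367) = +1.814 V, with n = 6 electrons in the balanced equation.
Q = [Mg²⁺(aq)]^3 / [Ga³⁺(aq)]^2 = 1.45×10^−8, so log Q = −7.838 and E = +1.814 − (0.0592/6)(−7.838) = +1.8913 V.
ΔG = −nFE = −(6)(96485)(+1.8913) J/mol = −1090 kJ/mol.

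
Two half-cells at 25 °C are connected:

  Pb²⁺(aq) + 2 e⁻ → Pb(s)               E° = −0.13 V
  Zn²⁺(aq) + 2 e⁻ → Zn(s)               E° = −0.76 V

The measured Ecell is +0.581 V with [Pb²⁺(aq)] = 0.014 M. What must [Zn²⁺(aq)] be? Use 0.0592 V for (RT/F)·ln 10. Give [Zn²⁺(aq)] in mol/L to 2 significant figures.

Pb²⁺/Pb is the cathode (higher E°); E°cell = −0.13 − (−0.76) = +0.63 V with n = 2.
Since E = E° − (0.0592/n)·log Q, log Q = n(E° − E)/0.0592 = 1.655.
For Pb²⁺(aq) + Zn(s) → Pb(s) + Zn²⁺(aq), the reaction quotient is Q = [Zn²⁺(aq)] / [Pb²⁺(aq)].
Solving for the unknown gives log [Zn²⁺(aq)] = −0.199, so [Zn²⁺(aq)] ≈ 0.63 M.

0.63 M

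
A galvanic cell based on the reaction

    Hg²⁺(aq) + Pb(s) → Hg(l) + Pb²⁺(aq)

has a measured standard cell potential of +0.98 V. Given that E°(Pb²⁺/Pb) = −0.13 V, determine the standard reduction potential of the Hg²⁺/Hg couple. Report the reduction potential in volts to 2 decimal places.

+0.85 V

In the reaction as written the Hg²⁺/Hg couple is reduced (cathode) and Pb²⁺/Pb is oxidized (anode), so E°cell = E°(Hg²⁺/Hg) − E°(Pb²⁺/Pb).
E°(Hg²⁺/Hg) = E°cell + E°(anode) = +0.98 + (−0.13) = +0.85 V.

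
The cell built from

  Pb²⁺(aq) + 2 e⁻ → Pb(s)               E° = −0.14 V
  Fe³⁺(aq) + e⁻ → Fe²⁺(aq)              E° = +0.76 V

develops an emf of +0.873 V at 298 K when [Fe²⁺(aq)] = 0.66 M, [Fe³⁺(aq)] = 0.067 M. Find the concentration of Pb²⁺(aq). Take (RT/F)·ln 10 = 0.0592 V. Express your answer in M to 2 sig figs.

0.084 M

With Fe³⁺/Fe²⁺ at the cathode and Pb²⁺/Pb at the anode, E°cell = +0.76 − (−0.14) = +0.90 V (n = 2).
Rearranging E = E° − (0.0592/n)·log Q gives log Q = 2(+0.90 − (+0.873))/0.0592 = 0.912.
The balanced reaction is 2 Fe³⁺(aq) + Pb(s) → 2 Fe²⁺(aq) + Pb²⁺(aq), so Q = ([Fe²⁺(aq)]^2·[Pb²⁺(aq)]) / [Fe³⁺(aq)]^2.
Solving for the unknown gives log [Pb²⁺(aq)] = −1.075, so [Pb²⁺(aq)] ≈ 0.084 M.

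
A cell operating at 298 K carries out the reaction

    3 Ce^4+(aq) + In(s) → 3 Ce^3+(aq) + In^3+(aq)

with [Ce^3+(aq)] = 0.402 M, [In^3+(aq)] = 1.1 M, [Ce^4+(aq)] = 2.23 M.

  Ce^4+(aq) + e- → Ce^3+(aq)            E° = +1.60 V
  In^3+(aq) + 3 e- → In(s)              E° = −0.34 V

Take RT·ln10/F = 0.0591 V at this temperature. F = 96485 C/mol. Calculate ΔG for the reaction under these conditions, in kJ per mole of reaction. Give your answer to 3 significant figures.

The standard cell potential is +1.60 − (−0.34) = +1.94 V, with n = 3 electrons in the balanced equation.
Here Q = ([Ce^3+(aq)]^3·[In^3+(aq)]) / [Ce^4+(aq)]^3 = 0.00644 (log Q = −2.191), giving E = +1.94 − (0.0591/3)·(−2.191) = +1.9832 V.
ΔG = −nFE = −(3)(96485)(+1.9832) J/mol = −574 kJ/mol.

−574 kJ/mol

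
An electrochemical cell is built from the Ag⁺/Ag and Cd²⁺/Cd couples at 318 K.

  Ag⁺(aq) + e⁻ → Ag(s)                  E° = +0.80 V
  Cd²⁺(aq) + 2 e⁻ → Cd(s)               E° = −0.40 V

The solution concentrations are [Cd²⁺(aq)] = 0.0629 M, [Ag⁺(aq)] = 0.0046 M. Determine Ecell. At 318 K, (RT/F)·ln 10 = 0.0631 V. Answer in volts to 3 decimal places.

Ag⁺/Ag is reduced (cathode, E° = +0.80 V) and Cd²⁺/Cd is oxidized (anode).
E°cell = E°cat − E°an = +0.80 − (−0.40) = +1.20 V; n = 2.
Balancing gives 2 Ag⁺(aq) + Cd(s) → 2 Ag(s) + Cd²⁺(aq); hence Q = [Cd²⁺(aq)] / [Ag⁺(aq)]^2 = 2.97×10^3 (log Q = 3.473).
Applying E = E° − (RT ln10/nF)·log Q gives +1.20 − (0.0631/2)(3.473) = +1.090 V.

+1.090 V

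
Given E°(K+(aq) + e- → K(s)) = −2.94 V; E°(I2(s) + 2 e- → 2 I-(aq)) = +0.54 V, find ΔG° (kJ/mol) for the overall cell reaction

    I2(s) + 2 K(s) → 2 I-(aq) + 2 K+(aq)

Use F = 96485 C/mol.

−672 kJ/mol

In the reaction as written I2(s) is reduced, so the I₂/I⁻ couple is the cathode and K⁺/K is the anode.
E°cell = +0.54 − (−2.94) = +3.48 V; balancing electrons gives n = 2.
ΔG° = −nFE°cell = −(2)(96485)(+3.48) J/mol = −672 kJ/mol.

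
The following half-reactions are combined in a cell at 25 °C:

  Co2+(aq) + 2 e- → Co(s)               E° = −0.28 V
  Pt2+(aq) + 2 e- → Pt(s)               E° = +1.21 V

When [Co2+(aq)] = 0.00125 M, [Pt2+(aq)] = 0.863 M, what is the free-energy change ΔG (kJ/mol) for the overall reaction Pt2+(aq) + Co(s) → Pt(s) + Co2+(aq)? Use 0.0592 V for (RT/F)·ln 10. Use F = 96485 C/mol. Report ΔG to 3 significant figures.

With Pt²⁺/Pt reduced at the cathode, E°cell = +1.21 − (−0.28) = +1.49 V and n = 2.
The reaction quotient is [Co2+(aq)] / [Pt2+(aq)] = 0.00145; by Nernst, E = +1.49 − (0.0592/2)(−2.839) = +1.5740 V.
ΔG = −nFE = −(2)(96485)(+1.5740) J/mol = −304 kJ/mol.

−304 kJ/mol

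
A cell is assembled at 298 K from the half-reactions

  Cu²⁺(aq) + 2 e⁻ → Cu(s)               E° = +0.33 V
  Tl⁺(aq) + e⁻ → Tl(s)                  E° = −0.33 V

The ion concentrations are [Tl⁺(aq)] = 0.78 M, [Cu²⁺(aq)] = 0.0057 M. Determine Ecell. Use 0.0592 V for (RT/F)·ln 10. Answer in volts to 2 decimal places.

The Cu²⁺/Cu couple has the more positive E°, so it is the cathode; Tl⁺/Tl is the anode.
E°cell = E°cat − E°an = +0.33 − (−0.33) = +0.66 V; n = 2.
Balancing gives Cu²⁺(aq) + 2 Tl(s) → Cu(s) + 2 Tl⁺(aq); hence Q = [Tl⁺(aq)]^2 / [Cu²⁺(aq)] = 107 (log Q = 2.028).
By the Nernst equation, E = +0.66 − (0.0592/2)·(2.028) = +0.60 V.

+0.60 V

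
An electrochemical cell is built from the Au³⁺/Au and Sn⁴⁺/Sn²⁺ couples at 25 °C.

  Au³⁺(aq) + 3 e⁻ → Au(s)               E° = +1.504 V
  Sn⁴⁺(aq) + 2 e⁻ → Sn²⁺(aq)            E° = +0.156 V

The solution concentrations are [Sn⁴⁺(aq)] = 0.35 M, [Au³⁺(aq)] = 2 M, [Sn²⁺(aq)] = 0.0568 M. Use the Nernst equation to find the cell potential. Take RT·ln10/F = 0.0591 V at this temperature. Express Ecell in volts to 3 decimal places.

+1.331 V

Since E°(Au³⁺/Au) > E°(Sn⁴⁺/Sn²⁺), Au³⁺/Au serves as the cathode.
E°cell = E°cat − E°an = +1.504 − (+0.156) = +1.348 V; n = 6.
Balancing gives 2 Au³⁺(aq) + 3 Sn²⁺(aq) → 2 Au(s) + 3 Sn⁴⁺(aq); hence Q = [Sn⁴⁺(aq)]^3 / ([Au³⁺(aq)]^2·[Sn²⁺(aq)]^3) = 58.5 (log Q = 1.767).
By the Nernst equation, E = +1.348 − (0.0591/6)·(1.767) = +1.331 V.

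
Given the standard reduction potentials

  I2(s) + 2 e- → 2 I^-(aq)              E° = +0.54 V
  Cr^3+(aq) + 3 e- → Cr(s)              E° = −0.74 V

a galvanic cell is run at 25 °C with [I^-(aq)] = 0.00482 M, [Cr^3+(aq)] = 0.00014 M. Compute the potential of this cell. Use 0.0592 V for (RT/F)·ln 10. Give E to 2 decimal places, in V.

+1.49 V

The I₂/I⁻ couple has the more positive E°, so it is the cathode; Cr³⁺/Cr is the anode.
E°cell = E°cat − E°an = +0.54 − (−0.74) = +1.28 V; n = 6.
The balanced reaction is 3 I2(s) + 2 Cr(s) → 6 I^-(aq) + 2 Cr^3+(aq), so Q = [I^-(aq)]^6·[Cr^3+(aq)]^2 = 2.46×10^−22 and log Q = −21.609.
Applying E = E° − (RT ln10/nF)·log Q gives +1.28 − (0.0592/6)(−21.609) = +1.49 V.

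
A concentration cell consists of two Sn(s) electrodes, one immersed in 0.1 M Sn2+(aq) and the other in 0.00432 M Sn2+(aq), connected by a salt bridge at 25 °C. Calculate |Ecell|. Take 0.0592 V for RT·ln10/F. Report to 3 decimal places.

0.040 V

For a concentration cell E°cell = 0, since both electrodes use the same couple.
The compartment with the higher Sn2+(aq) concentration (0.1 M) acts as the cathode; ions are reduced there and produced at the dilute (0.00432 M) anode.
With n = 2, Ecell = −(0.0592/2)·log([dilute]/[conc]) = −(0.0592/2)·log(0.00432/0.1) = +0.040 V.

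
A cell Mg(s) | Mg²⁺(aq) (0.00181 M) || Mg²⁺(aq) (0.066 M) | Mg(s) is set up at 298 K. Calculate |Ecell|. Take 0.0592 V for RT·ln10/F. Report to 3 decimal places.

0.046 V

For a concentration cell E°cell = 0, since both electrodes use the same couple.
The compartment with the higher Mg²⁺(aq) concentration (0.066 M) acts as the cathode; ions are reduced there and produced at the dilute (0.00181 M) anode.
With n = 2, Ecell = −(0.0592/2)·log([dilute]/[conc]) = −(0.0592/2)·log(0.00181/0.066) = +0.046 V.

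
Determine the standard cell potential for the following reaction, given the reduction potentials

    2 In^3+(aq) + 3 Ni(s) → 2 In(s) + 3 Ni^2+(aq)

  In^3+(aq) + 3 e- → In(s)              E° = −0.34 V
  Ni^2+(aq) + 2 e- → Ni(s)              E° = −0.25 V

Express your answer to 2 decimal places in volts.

In^3+(aq) gains electrons, so the In³⁺/In couple is the cathode; the Ni²⁺/Ni couple is the anode.
E°cell = E°(cathode) − E°(anode) = −0.34 − (−0.25) = −0.09 V.

−0.09 V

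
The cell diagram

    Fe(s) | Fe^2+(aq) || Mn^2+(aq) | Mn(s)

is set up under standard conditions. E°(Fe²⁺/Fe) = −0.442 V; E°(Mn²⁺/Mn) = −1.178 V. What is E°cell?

By convention the left-hand electrode in cell notation is the anode (oxidation) and the right-hand electrode is the cathode (reduction).
E°cell = E°(right) − E°(left) = −1.178 − (−0.442) = −0.736 V.
The negative sign shows that, as written, the cell would require an external voltage to drive the reaction.

−0.736 V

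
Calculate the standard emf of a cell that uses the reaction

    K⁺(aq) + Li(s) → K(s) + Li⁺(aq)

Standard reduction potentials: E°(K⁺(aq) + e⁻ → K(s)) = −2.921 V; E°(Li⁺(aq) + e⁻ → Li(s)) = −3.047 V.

+0.126 V

In the reaction as written, K⁺(aq) is reduced (cathode) and Li⁺(aq) is produced by oxidation at the anode.
E°cell = E°(cathode) − E°(anode) = −2.921 − (−3.047) = +0.126 V.
The positive value indicates the reaction is spontaneous as written.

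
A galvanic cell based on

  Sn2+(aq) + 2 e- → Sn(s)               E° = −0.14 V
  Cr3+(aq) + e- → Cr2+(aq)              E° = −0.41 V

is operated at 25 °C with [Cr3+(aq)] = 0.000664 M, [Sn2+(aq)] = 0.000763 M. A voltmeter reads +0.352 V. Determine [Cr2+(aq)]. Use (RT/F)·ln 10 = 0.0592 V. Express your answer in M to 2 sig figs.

The Sn²⁺/Sn couple has the larger reduction potential, so it is the cathode: E°cell = −0.14 − (−0.41) = +0.27 V and n = 2.
From the Nernst equation, log Q = n(E° − E)/0.0592 = 2·(+0.27 − (+0.352))/0.0592 = −2.770.
Balancing electrons gives Sn2+(aq) + 2 Cr2+(aq) → Sn(s) + 2 Cr3+(aq); thus Q = [Cr3+(aq)]^2 / ([Sn2+(aq)]·[Cr2+(aq)]^2).
Solving for the unknown gives log [Cr2+(aq)] = −0.234, so [Cr2+(aq)] ≈ 0.58 M.

0.58 M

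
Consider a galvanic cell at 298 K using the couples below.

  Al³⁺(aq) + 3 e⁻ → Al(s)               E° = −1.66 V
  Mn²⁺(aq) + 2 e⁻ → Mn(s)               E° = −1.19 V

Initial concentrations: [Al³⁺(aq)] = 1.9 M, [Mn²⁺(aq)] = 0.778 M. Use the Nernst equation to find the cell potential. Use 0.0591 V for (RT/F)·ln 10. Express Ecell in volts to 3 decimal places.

+0.461 V

Mn²⁺/Mn is reduced (cathode, E° = −1.19 V) and Al³⁺/Al is oxidized (anode).
The standard potential is −1.19 − (−1.66) = +0.47 V and the balanced reaction transfers n = 6 electrons.
Balancing gives 3 Mn²⁺(aq) + 2 Al(s) → 3 Mn(s) + 2 Al³⁺(aq); hence Q = [Al³⁺(aq)]^2 / [Mn²⁺(aq)]^3 = 7.67 (log Q = 0.885).
E = E° − (0.0591/n)·log Q = +0.47 − (0.0591/6)(0.885) = +0.461 V.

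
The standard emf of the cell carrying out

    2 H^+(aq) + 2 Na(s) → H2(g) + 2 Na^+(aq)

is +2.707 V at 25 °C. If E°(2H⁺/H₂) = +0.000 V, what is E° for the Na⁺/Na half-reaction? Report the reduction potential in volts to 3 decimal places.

In the reaction as written the 2H⁺/H₂ couple is reduced (cathode) and Na⁺/Na is oxidized (anode), so E°cell = E°(2H⁺/H₂) − E°(Na⁺/Na).
E°(Na⁺/Na) = E°(cathode) − E°cell = +0.000 − (+2.707) = −2.707 V.

−2.707 V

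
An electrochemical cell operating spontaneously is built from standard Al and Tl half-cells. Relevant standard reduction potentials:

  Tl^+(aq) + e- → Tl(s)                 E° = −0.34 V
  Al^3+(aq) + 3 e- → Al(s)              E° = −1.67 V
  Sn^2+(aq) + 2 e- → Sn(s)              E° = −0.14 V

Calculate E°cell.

The Tl⁺/Tl couple has the higher E°, so Tl ion is reduced (cathode) and Al is oxidized (anode).
E°cell = E°(cathode) − E°(anode) = −0.34 − (−1.67) = +1.33 V.

+1.33 V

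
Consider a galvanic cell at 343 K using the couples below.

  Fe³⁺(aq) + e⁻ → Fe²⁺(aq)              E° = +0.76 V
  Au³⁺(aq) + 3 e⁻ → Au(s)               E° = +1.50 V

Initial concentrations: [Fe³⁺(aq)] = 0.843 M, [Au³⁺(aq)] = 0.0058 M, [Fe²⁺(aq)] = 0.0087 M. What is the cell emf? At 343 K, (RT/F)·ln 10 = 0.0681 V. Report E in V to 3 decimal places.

+0.554 V

Since E°(Au³⁺/Au) > E°(Fe³⁺/Fe²⁺), Au³⁺/Au serves as the cathode.
The standard potential is +1.50 − (+0.76) = +0.74 V and the balanced reaction transfers n = 3 electrons.
Balancing gives Au³⁺(aq) + 3 Fe²⁺(aq) → Au(s) + 3 Fe³⁺(aq); hence Q = [Fe³⁺(aq)]^3 / ([Au³⁺(aq)]·[Fe²⁺(aq)]^3) = 1.57×10^8 (log Q = 8.195).
By the Nernst equation, E = +0.74 − (0.0681/3)·(8.195) = +0.554 V.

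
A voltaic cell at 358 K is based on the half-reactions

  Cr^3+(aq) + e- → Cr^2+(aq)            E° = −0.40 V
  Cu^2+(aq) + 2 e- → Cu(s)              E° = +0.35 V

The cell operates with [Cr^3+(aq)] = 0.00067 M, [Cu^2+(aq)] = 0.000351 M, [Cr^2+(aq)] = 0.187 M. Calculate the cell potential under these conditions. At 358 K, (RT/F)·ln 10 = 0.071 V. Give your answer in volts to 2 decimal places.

Cu²⁺/Cu is reduced (cathode, E° = +0.35 V) and Cr³⁺/Cr²⁺ is oxidized (anode).
The standard potential is +0.35 − (−0.40) = +0.75 V and the balanced reaction transfers n = 2 electrons.
For the overall reaction Cu^2+(aq) + 2 Cr^2+(aq) → Cu(s) + 2 Cr^3+(aq), Q = [Cr^3+(aq)]^2 / ([Cu^2+(aq)]·[Cr^2+(aq)]^2) = 0.0366, giving log Q = −1.437.
By the Nernst equation, E = +0.75 − (0.071/2)·(−1.437) = +0.80 V.

+0.80 V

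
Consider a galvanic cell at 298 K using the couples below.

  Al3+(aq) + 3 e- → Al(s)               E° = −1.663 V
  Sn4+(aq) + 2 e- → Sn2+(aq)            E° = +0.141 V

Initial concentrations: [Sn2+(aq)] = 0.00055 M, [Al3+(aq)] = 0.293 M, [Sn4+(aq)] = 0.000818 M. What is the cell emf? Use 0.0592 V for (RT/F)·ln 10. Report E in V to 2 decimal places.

Sn⁴⁺/Sn²⁺ is reduced (cathode, E° = +0.141 V) and Al³⁺/Al is oxidized (anode).
E°cell = E°cat − E°an = +0.141 − (−1.663) = +1.804 V; n = 6.
Balancing gives 3 Sn4+(aq) + 2 Al(s) → 3 Sn2+(aq) + 2 Al3+(aq); hence Q = ([Sn2+(aq)]^3·[Al3+(aq)]^2) / [Sn4+(aq)]^3 = 0.0261 (log Q = −1.583).
E = E° − (0.0592/n)·log Q = +1.804 − (0.0592/6)(−1.583) = +1.82 V.

+1.82 V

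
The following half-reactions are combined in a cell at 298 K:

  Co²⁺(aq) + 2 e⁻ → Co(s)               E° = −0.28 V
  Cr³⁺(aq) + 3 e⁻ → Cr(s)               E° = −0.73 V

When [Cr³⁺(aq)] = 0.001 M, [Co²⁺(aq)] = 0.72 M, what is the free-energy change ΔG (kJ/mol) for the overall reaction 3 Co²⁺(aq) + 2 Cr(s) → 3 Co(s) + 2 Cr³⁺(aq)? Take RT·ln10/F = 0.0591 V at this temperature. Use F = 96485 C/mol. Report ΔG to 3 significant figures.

−292 kJ/mol

With Co²⁺/Co reduced at the cathode, E°cell = −0.28 − (−0.73) = +0.45 V and n = 6.
Q = [Cr³⁺(aq)]^2 / [Co²⁺(aq)]^3 = 2.68×10^−6, so log Q = −5.572 and E = +0.45 − (0.0591/6)(−5.572) = +0.5049 V.
Then ΔG = −nFE = −6 × 96485 × +0.5049 J/mol = −292 kJ/mol.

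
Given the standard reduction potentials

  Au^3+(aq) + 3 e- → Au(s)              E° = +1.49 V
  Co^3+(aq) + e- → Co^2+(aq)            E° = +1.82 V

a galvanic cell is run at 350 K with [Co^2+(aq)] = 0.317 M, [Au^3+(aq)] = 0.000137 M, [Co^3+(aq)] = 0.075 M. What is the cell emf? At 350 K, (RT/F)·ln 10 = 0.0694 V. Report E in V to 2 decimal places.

The Co³⁺/Co²⁺ couple has the more positive E°, so it is the cathode; Au³⁺/Au is the anode.
The standard potential is +1.82 − (+1.49) = +0.33 V and the balanced reaction transfers n = 3 electrons.
For the overall reaction 3 Co^3+(aq) + Au(s) → 3 Co^2+(aq) + Au^3+(aq), Q = ([Co^2+(aq)]^3·[Au^3+(aq)]) / [Co^3+(aq)]^3 = 0.0103, giving log Q = −1.985.
Applying E = E° − (RT ln10/nF)·log Q gives +0.33 − (0.0694/3)(−1.985) = +0.38 V.

+0.38 V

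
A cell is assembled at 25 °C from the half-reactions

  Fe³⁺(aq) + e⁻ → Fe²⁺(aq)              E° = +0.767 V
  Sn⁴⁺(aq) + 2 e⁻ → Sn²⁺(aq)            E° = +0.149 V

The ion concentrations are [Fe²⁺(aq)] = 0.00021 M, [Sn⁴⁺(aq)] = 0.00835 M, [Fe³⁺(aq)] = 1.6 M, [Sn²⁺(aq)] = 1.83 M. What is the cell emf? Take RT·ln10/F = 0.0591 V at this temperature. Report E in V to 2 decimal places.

Fe³⁺/Fe²⁺ is reduced (cathode, E° = +0.767 V) and Sn⁴⁺/Sn²⁺ is oxidized (anode).
E°cell = E°cat − E°an = +0.767 − (+0.149) = +0.618 V; n = 2.
Balancing gives 2 Fe³⁺(aq) + Sn²⁺(aq) → 2 Fe²⁺(aq) + Sn⁴⁺(aq); hence Q = ([Fe²⁺(aq)]^2·[Sn⁴⁺(aq)]) / ([Fe³⁺(aq)]^2·[Sn²⁺(aq)]) = 7.86×10^−11 (log Q = −10.105).
Applying E = E° − (RT ln10/nF)·log Q gives +0.618 − (0.0591/2)(−10.105) = +0.92 V.

+0.92 V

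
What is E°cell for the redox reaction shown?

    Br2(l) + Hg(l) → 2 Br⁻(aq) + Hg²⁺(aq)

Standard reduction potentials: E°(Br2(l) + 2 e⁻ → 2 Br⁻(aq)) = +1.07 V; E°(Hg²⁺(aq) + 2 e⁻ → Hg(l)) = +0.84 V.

+0.23 V

In the reaction as written, Br2(l) is reduced (cathode) and Hg²⁺(aq) is produced by oxidation at the anode.
E°cell = E°(cathode) − E°(anode) = +1.07 − (+0.84) = +0.23 V.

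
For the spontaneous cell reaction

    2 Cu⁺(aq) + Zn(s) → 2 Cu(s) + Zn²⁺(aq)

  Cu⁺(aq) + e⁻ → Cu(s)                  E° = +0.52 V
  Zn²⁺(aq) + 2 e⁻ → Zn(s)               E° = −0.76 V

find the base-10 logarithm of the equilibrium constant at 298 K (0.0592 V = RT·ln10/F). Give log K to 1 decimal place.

log K = 43.2

The Cu⁺/Cu couple is reduced (cathode); E°cell = +0.52 − (−0.76) = +1.28 V with n = 2.
At equilibrium E = 0, so log K = nE°cell / 0.0592 = (2)(+1.28) / 0.0592 = 43.2.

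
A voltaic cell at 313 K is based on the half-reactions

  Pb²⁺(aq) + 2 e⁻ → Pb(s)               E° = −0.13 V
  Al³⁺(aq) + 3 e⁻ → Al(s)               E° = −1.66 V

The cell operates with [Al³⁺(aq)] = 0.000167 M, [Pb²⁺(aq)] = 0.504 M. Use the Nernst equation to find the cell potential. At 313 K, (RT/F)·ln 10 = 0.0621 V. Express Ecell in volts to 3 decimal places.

The Pb²⁺/Pb couple has the more positive E°, so it is the cathode; Al³⁺/Al is the anode.
E°cell = E°cat − E°an = −0.13 − (−1.66) = +1.53 V; n = 6.
Balancing gives 3 Pb²⁺(aq) + 2 Al(s) → 3 Pb(s) + 2 Al³⁺(aq); hence Q = [Al³⁺(aq)]^2 / [Pb²⁺(aq)]^3 = 2.18×10^−7 (log Q = −6.662).
E = E° − (0.0621/n)·log Q = +1.53 − (0.0621/6)(−6.662) = +1.599 V.

+1.599 V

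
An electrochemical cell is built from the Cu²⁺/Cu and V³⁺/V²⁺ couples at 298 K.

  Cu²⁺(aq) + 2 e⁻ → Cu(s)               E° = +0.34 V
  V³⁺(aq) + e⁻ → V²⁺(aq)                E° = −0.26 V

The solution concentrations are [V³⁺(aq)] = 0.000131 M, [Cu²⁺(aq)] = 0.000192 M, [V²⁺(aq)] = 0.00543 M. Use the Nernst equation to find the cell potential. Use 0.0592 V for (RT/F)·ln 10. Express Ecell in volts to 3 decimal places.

The Cu²⁺/Cu couple has the more positive E°, so it is the cathode; V³⁺/V²⁺ is the anode.
E°cell = E°cat − E°an = +0.34 − (−0.26) = +0.60 V; n = 2.
Balancing gives Cu²⁺(aq) + 2 V²⁺(aq) → Cu(s) + 2 V³⁺(aq); hence Q = [V³⁺(aq)]^2 / ([Cu²⁺(aq)]·[V²⁺(aq)]^2) = 3.03 (log Q = 0.482).
E = E° − (0.0592/n)·log Q = +0.60 − (0.0592/2)(0.482) = +0.586 V.

+0.586 V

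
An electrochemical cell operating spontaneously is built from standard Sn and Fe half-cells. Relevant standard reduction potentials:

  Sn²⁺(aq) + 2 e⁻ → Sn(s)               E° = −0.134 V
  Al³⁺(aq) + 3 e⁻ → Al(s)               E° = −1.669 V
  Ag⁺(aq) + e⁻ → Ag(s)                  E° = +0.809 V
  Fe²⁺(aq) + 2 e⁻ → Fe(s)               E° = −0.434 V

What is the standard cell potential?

Of the two couples in this cell, the one with the more positive reduction potential is reduced at the cathode: here that is Sn²⁺/Sn (−0.134 V); Fe²⁺/Fe (−0.434 V) is the anode.
E°cell = E°(cathode) − E°(anode) = −0.134 − (−0.434) = +0.300 V.

+0.300 V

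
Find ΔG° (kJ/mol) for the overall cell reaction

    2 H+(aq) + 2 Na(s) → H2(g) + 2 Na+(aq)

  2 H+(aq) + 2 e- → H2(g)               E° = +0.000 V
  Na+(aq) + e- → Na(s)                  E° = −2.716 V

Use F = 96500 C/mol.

In the reaction as written H+(aq) is reduced, so the 2H⁺/H₂ couple is the cathode and Na⁺/Na is the anode.
E°cell = +0.000 − (−2.716) = +2.716 V; balancing electrons gives n = 2.
ΔG° = −nFE°cell = −(2)(96500)(+2.716) J/mol = −524 kJ/mol.

−524 kJ/mol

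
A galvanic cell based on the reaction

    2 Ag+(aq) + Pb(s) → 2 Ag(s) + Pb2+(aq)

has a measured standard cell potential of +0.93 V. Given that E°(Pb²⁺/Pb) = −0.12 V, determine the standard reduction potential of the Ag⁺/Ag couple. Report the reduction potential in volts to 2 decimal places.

+0.81 V

In the reaction as written the Ag⁺/Ag couple is reduced (cathode) and Pb²⁺/Pb is oxidized (anode), so E°cell = E°(Ag⁺/Ag) − E°(Pb²⁺/Pb).
E°(Ag⁺/Ag) = E°cell + E°(anode) = +0.93 + (−0.12) = +0.81 V.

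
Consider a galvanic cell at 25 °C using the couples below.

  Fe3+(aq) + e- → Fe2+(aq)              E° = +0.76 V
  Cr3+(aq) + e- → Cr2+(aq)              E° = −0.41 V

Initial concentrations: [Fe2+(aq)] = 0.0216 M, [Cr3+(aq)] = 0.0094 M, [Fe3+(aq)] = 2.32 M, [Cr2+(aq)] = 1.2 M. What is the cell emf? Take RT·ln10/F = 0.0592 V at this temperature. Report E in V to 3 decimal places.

+1.415 V

The Fe³⁺/Fe²⁺ couple has the more positive E°, so it is the cathode; Cr³⁺/Cr²⁺ is the anode.
E°cell = E°cat − E°an = +0.76 − (−0.41) = +1.17 V; n = 1.
For the overall reaction Fe3+(aq) + Cr2+(aq) → Fe2+(aq) + Cr3+(aq), Q = ([Fe2+(aq)]·[Cr3+(aq)]) / ([Fe3+(aq)]·[Cr2+(aq)]) = 7.29×10^−5, giving log Q = −4.137.
E = E° − (0.0592/n)·log Q = +1.17 − (0.0592/1)(−4.137) = +1.415 V.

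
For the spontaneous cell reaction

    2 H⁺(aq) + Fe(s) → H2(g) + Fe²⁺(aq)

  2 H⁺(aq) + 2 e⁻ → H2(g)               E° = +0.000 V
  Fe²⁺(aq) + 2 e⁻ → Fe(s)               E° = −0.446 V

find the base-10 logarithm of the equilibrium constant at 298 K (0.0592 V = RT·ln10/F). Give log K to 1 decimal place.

The 2H⁺/H₂ couple is reduced (cathode); E°cell = +0.000 − (−0.446) = +0.446 V with n = 2.
At equilibrium E = 0, so log K = nE°cell / 0.0592 = (2)(+0.446) / 0.0592 = 15.1.

log K = 15.1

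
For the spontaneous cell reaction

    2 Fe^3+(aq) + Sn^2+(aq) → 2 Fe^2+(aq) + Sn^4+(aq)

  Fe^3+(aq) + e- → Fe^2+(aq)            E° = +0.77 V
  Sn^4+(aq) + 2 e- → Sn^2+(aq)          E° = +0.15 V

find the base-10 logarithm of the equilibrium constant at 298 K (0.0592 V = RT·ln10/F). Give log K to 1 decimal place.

log K = 20.9

The Fe³⁺/Fe²⁺ couple is reduced (cathode); E°cell = +0.77 − (+0.15) = +0.62 V with n = 2.
At equilibrium E = 0, so log K = nE°cell / 0.0592 = (2)(+0.62) / 0.0592 = 20.9.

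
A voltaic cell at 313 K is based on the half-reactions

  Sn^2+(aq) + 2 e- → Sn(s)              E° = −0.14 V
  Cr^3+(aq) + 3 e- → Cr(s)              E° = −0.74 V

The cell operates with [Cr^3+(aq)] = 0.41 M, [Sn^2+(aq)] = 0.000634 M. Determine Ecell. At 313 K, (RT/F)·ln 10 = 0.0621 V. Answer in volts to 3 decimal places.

The Sn²⁺/Sn couple has the more positive E°, so it is the cathode; Cr³⁺/Cr is the anode.
The standard potential is −0.14 − (−0.74) = +0.60 V and the balanced reaction transfers n = 6 electrons.
For the overall reaction 3 Sn^2+(aq) + 2 Cr(s) → 3 Sn(s) + 2 Cr^3+(aq), Q = [Cr^3+(aq)]^2 / [Sn^2+(aq)]^3 = 6.6×10^8, giving log Q = 8.819.
E = E° − (0.0621/n)·log Q = +0.60 − (0.0621/6)(8.819) = +0.509 V.

+0.509 V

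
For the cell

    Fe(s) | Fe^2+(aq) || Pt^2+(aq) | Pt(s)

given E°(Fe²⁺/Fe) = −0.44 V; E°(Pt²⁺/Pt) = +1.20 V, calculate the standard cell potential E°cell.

By convention the left-hand electrode in cell notation is the anode (oxidation) and the right-hand electrode is the cathode (reduction).
E°cell = E°(right) − E°(left) = +1.20 − (−0.44) = +1.64 V.

+1.64 V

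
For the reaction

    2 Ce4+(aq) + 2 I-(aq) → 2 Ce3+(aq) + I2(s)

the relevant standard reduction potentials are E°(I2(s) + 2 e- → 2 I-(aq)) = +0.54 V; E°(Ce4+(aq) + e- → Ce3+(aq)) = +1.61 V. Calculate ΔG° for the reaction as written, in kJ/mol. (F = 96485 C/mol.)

−206 kJ/mol

In the reaction as written Ce4+(aq) is reduced, so the Ce⁴⁺/Ce³⁺ couple is the cathode and I₂/I⁻ is the anode.
E°cell = +1.61 − (+0.54) = +1.07 V; balancing electrons gives n = 2.
ΔG° = −nFE°cell = −(2)(96485)(+1.07) J/mol = −206 kJ/mol.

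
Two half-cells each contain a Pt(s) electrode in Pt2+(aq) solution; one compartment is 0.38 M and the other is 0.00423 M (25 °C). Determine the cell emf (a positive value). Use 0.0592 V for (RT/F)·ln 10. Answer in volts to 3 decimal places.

For a concentration cell E°cell = 0, since both electrodes use the same couple.
The compartment with the higher Pt2+(aq) concentration (0.38 M) acts as the cathode; ions are reduced there and produced at the dilute (0.00423 M) anode.
With n = 2, Ecell = −(0.0592/2)·log([dilute]/[conc]) = −(0.0592/2)·log(0.00423/0.38) = +0.058 V.

0.058 V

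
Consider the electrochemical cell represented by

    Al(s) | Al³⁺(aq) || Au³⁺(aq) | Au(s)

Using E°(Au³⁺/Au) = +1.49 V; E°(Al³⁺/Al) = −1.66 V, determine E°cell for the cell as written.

By convention the left-hand electrode in cell notation is the anode (oxidation) and the right-hand electrode is the cathode (reduction).
E°cell = E°(right) − E°(left) = +1.49 − (−1.66) = +3.15 V.

+3.15 V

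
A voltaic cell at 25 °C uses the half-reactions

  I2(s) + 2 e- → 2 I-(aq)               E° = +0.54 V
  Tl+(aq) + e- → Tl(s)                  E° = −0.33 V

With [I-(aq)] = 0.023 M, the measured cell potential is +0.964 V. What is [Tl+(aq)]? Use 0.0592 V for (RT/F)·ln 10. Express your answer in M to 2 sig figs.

The I₂/I⁻ couple has the larger reduction potential, so it is the cathode: E°cell = +0.54 − (−0.33) = +0.87 V and n = 2.
Rearranging E = E° − (0.0592/n)·log Q gives log Q = 2(+0.87 − (+0.964))/0.0592 = −3.176.
The balanced reaction is I2(s) + 2 Tl(s) → 2 I-(aq) + 2 Tl+(aq), so Q = [I-(aq)]^2·[Tl+(aq)]^2.
Isolating [Tl+(aq)] in Q = 10^{−3.176} yields log [Tl+(aq)] = 0.050, i.e. 1.1 M.

1.1 M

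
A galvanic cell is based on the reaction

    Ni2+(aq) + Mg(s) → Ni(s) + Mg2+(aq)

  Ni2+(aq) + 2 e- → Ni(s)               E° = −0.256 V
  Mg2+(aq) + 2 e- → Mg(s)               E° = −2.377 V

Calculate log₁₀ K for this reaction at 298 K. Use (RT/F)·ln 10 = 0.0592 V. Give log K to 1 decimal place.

log K = 71.7

The Ni²⁺/Ni couple is reduced (cathode); E°cell = −0.256 − (−2.377) = +2.121 V with n = 2.
At equilibrium E = 0, so log K = nE°cell / 0.0592 = (2)(+2.121) / 0.0592 = 71.7.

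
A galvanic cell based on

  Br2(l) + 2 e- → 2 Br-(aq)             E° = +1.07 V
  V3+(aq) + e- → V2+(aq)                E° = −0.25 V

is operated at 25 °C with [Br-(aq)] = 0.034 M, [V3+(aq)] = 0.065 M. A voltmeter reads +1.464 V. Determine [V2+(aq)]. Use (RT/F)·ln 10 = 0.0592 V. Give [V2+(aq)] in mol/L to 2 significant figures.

With Br₂/Br⁻ at the cathode and V³⁺/V²⁺ at the anode, E°cell = +1.07 − (−0.25) = +1.32 V (n = 2).
From the Nernst equation, log Q = n(E° − E)/0.0592 = 2·(+1.32 − (+1.464))/0.0592 = −4.865.
The balanced reaction is Br2(l) + 2 V2+(aq) → 2 Br-(aq) + 2 V3+(aq), so Q = ([Br-(aq)]^2·[V3+(aq)]^2) / [V2+(aq)]^2.
Isolating [V2+(aq)] in Q = 10^{−4.865} yields log [V2+(aq)] = −0.223, i.e. 0.60 M.

0.60 M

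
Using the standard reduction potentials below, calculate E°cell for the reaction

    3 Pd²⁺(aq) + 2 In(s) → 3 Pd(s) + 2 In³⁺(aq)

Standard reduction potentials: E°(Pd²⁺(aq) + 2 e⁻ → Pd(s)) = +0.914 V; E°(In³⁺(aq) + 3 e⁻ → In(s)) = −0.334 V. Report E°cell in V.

+1.248 V

In the reaction as written, Pd²⁺(aq) is reduced (cathode) and In³⁺(aq) is produced by oxidation at the anode.
E°cell = E°(cathode) − E°(anode) = +0.914 − (−0.334) = +1.248 V.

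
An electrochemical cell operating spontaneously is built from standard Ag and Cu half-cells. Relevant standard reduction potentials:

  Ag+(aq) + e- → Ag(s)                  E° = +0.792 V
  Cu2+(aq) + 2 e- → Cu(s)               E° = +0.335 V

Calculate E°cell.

Of the two couples in this cell, the one with the more positive reduction potential is reduced at the cathode: here that is Ag⁺/Ag (+0.792 V); Cu²⁺/Cu (+0.335 V) is the anode.
E°cell = E°(cathode) − E°(anode) = +0.792 − (+0.335) = +0.457 V.

+0.457 V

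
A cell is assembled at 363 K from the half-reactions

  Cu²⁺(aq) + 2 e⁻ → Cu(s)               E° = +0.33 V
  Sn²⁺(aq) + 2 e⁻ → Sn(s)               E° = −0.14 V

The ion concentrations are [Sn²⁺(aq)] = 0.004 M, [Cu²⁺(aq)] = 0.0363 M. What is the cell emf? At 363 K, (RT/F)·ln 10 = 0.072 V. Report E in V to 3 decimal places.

+0.504 V

The Cu²⁺/Cu couple has the more positive E°, so it is the cathode; Sn²⁺/Sn is the anode.
E°cell = E°cat − E°an = +0.33 − (−0.14) = +0.47 V; n = 2.
The balanced reaction is Cu²⁺(aq) + Sn(s) → Cu(s) + Sn²⁺(aq), so Q = [Sn²⁺(aq)] / [Cu²⁺(aq)] = 0.11 and log Q = −0.958.
By the Nernst equation, E = +0.47 − (0.072/2)·(−0.958) = +0.504 V.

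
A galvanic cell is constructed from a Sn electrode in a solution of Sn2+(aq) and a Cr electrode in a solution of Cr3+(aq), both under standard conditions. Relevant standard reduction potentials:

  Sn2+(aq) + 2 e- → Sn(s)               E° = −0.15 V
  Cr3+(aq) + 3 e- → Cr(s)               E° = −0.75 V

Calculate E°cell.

+0.60 V

Of the two couples in this cell, the one with the more positive reduction potential is reduced at the cathode: here that is Sn²⁺/Sn (−0.15 V); Cr³⁺/Cr (−0.75 V) is the anode.
E°cell = E°(cathode) − E°(anode) = −0.15 − (−0.75) = +0.60 V.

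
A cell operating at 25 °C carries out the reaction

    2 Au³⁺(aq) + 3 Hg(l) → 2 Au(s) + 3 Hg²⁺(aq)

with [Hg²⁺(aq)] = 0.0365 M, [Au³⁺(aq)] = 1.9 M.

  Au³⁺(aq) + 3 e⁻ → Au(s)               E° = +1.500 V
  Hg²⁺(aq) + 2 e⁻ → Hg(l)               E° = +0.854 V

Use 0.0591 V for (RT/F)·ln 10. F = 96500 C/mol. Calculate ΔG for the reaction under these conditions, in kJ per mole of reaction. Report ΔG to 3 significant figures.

−402 kJ/mol

With Au³⁺/Au reduced at the cathode, E°cell = +1.500 − (+0.854) = +0.646 V and n = 6.
Here Q = [Hg²⁺(aq)]^3 / [Au³⁺(aq)]^2 = 1.35×10^−5 (log Q = −4.871), giving E = +0.646 − (0.0591/6)·(−4.871) = +0.6940 V.
ΔG = −nFE = −(6)(96500)(+0.6940) J/mol = −402 kJ/mol.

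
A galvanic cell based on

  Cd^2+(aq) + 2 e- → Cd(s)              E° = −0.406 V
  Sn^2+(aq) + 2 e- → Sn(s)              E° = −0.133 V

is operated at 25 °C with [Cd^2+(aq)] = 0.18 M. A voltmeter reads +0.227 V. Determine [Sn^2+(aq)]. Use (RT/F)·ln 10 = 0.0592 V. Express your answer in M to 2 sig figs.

0.0050 M

Sn²⁺/Sn is the cathode (higher E°); E°cell = −0.133 − (−0.406) = +0.273 V with n = 2.
Since E = E° − (0.0592/n)·log Q, log Q = n(E° − E)/0.0592 = 1.554.
Balancing electrons gives Sn^2+(aq) + Cd(s) → Sn(s) + Cd^2+(aq); thus Q = [Cd^2+(aq)] / [Sn^2+(aq)].
Substituting the known concentrations and solving, log [Sn^2+(aq)] = −2.299 and [Sn^2+(aq)] = 0.0050 M.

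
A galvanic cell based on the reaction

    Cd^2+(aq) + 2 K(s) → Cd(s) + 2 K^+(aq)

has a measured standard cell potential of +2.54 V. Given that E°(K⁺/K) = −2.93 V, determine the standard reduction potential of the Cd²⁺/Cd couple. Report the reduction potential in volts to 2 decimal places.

In the reaction as written the Cd²⁺/Cd couple is reduced (cathode) and K⁺/K is oxidized (anode), so E°cell = E°(Cd²⁺/Cd) − E°(K⁺/K).
E°(Cd²⁺/Cd) = E°cell + E°(anode) = +2.54 + (−2.93) = −0.39 V.

−0.39 V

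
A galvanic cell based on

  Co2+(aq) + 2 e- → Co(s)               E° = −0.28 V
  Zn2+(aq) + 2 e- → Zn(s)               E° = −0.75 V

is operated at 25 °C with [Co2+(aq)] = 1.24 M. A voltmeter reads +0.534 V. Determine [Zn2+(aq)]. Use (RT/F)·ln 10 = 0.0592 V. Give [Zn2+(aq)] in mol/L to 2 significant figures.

Co²⁺/Co is the cathode (higher E°); E°cell = −0.28 − (−0.75) = +0.47 V with n = 2.
Rearranging E = E° − (0.0592/n)·log Q gives log Q = 2(+0.47 − (+0.534))/0.0592 = −2.162.
For Co2+(aq) + Zn(s) → Co(s) + Zn2+(aq), the reaction quotient is Q = [Zn2+(aq)] / [Co2+(aq)].
Isolating [Zn2+(aq)] in Q = 10^{−2.162} yields log [Zn2+(aq)] = −2.069, i.e. 0.0085 M.

0.0085 M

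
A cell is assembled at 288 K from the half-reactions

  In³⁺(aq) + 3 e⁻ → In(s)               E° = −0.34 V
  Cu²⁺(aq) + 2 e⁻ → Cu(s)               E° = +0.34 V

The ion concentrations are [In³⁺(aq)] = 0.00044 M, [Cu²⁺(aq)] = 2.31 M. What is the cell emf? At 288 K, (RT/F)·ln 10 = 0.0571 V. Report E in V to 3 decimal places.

The Cu²⁺/Cu couple has the more positive E°, so it is the cathode; In³⁺/In is the anode.
E°cell = E°cat − E°an = +0.34 − (−0.34) = +0.68 V; n = 6.
For the overall reaction 3 Cu²⁺(aq) + 2 In(s) → 3 Cu(s) + 2 In³⁺(aq), Q = [In³⁺(aq)]^2 / [Cu²⁺(aq)]^3 = 1.57×10^−8, giving log Q = −7.804.
By the Nernst equation, E = +0.68 − (0.0571/6)·(−7.804) = +0.754 V.

+0.754 V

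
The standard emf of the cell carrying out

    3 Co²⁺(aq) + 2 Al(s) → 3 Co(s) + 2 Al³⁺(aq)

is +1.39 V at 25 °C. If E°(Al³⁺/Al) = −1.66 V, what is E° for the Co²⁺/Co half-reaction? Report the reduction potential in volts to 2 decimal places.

In the reaction as written the Co²⁺/Co couple is reduced (cathode) and Al³⁺/Al is oxidized (anode), so E°cell = E°(Co²⁺/Co) − E°(Al³⁺/Al).
E°(Co²⁺/Co) = E°cell + E°(anode) = +1.39 + (−1.66) = −0.27 V.

−0.27 V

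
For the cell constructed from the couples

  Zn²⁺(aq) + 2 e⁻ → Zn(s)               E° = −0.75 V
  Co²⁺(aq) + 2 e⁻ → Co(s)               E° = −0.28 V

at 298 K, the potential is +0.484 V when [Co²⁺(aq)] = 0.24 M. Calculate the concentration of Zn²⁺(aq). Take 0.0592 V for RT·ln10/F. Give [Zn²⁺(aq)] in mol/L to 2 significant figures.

With Co²⁺/Co at the cathode and Zn²⁺/Zn at the anode, E°cell = −0.28 − (−0.75) = +0.47 V (n = 2).
Since E = E° − (0.0592/n)·log Q, log Q = n(E° − E)/0.0592 = −0.473.
The balanced reaction is Co²⁺(aq) + Zn(s) → Co(s) + Zn²⁺(aq), so Q = [Zn²⁺(aq)] / [Co²⁺(aq)].
Substituting the known concentrations and solving, log [Zn²⁺(aq)] = −1.093 and [Zn²⁺(aq)] = 0.081 M.

0.081 M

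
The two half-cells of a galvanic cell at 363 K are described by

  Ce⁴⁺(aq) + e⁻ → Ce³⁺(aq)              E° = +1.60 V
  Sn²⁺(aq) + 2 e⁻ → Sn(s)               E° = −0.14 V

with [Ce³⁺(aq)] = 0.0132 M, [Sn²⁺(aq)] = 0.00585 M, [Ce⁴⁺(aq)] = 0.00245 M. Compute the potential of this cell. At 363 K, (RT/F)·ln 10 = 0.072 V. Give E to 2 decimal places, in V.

+1.77 V

Ce⁴⁺/Ce³⁺ is reduced (cathode, E° = +1.60 V) and Sn²⁺/Sn is oxidized (anode).
The standard potential is +1.60 − (−0.14) = +1.74 V and the balanced reaction transfers n = 2 electrons.
The balanced reaction is 2 Ce⁴⁺(aq) + Sn(s) → 2 Ce³⁺(aq) + Sn²⁺(aq), so Q = ([Ce³⁺(aq)]^2·[Sn²⁺(aq)]) / [Ce⁴⁺(aq)]^2 = 0.17 and log Q = −0.770.
By the Nernst equation, E = +1.74 − (0.072/2)·(−0.770) = +1.77 V.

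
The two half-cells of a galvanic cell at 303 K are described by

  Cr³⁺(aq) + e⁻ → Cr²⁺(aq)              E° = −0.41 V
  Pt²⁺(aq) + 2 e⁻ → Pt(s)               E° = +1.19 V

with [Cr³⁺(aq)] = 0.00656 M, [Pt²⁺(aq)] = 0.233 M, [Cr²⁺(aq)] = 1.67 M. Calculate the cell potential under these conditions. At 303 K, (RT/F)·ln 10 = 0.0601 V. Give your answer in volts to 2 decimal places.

Since E°(Pt²⁺/Pt) > E°(Cr³⁺/Cr²⁺), Pt²⁺/Pt serves as the cathode.
E°cell = +1.19 − (−0.41) = +1.60 V, with n = 2 electrons transferred.
For the overall reaction Pt²⁺(aq) + 2 Cr²⁺(aq) → Pt(s) + 2 Cr³⁺(aq), Q = [Cr³⁺(aq)]^2 / ([Pt²⁺(aq)]·[Cr²⁺(aq)]^2) = 6.62×10^−5, giving log Q = −4.179.
By the Nernst equation, E = +1.60 − (0.0601/2)·(−4.179) = +1.73 V.

+1.73 V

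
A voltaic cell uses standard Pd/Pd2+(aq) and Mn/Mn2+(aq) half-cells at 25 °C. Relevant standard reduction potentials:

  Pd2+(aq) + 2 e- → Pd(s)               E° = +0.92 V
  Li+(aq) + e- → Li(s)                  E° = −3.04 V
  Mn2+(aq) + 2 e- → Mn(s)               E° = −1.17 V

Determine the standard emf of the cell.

The Pd²⁺/Pd couple has the higher E°, so Pd ion is reduced (cathode) and Mn is oxidized (anode).
E°cell = E°(cathode) − E°(anode) = +0.92 − (−1.17) = +2.09 V.

+2.09 V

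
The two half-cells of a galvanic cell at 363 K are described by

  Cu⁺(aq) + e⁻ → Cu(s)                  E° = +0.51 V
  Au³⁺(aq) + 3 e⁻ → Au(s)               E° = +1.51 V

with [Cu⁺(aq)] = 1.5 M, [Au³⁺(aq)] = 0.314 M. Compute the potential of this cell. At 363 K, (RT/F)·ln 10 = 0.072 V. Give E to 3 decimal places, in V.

Au³⁺/Au is reduced (cathode, E° = +1.51 V) and Cu⁺/Cu is oxidized (anode).
E°cell = E°cat − E°an = +1.51 − (+0.51) = +1.00 V; n = 3.
For the overall reaction Au³⁺(aq) + 3 Cu(s) → Au(s) + 3 Cu⁺(aq), Q = [Cu⁺(aq)]^3 / [Au³⁺(aq)] = 10.7, giving log Q = 1.031.
Applying E = E° − (RT ln10/nF)·log Q gives +1.00 − (0.072/3)(1.031) = +0.975 V.

+0.975 V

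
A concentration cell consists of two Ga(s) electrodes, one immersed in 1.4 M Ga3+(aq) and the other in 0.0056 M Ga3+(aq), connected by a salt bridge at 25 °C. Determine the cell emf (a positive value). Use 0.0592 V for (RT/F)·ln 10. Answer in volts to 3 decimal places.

0.047 V

For a concentration cell E°cell = 0, since both electrodes use the same couple.
The compartment with the higher Ga3+(aq) concentration (1.4 M) acts as the cathode; ions are reduced there and produced at the dilute (0.0056 M) anode.
With n = 3, Ecell = −(0.0592/3)·log([dilute]/[conc]) = −(0.0592/3)·log(0.0056/1.4) = +0.047 V.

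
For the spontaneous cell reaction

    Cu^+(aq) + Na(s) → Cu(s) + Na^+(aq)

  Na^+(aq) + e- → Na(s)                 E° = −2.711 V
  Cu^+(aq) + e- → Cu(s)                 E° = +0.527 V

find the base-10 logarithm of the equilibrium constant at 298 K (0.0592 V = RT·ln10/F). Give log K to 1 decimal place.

The Cu⁺/Cu couple is reduced (cathode); E°cell = +0.527 − (−2.711) = +3.238 V with n = 1.
At equilibrium E = 0, so log K = nE°cell / 0.0592 = (1)(+3.238) / 0.0592 = 54.7.

log K = 54.7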